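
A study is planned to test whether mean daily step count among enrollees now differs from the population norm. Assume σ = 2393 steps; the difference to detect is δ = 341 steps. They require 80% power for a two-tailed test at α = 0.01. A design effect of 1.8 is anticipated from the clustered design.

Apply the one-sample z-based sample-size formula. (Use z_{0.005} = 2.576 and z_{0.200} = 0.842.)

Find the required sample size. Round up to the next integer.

n = (z_{α/2} + z_β)² · σ² / δ²
  = (2.576 + 0.842)² · 2393² / 341²
  = 11.6827 · 5726449 / 116281
  = 575.33
Design effect: 1.8 × 575.33 = 1035.60.
Round up → n = 1036.

n = 1036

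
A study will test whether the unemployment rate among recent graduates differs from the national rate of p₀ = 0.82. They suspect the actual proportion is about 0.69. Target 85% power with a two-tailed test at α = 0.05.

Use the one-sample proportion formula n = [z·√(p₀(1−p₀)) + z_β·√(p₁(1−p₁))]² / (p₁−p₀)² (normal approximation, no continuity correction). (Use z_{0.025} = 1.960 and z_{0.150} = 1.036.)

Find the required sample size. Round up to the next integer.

n = [z_{α/2}·√(p₀q₀) + z_β·√(p₁q₁)]² / (p₁ − p₀)²
  = [1.960·√(0.82·0.18) + 1.036·√(0.69·0.31)]² / (-0.13)²
  = [1.960·0.3842 + 1.036·0.4625]² / 0.0169
  = [1.2322]² / 0.0169
  = 89.83
Round up → n = 90.

n = 90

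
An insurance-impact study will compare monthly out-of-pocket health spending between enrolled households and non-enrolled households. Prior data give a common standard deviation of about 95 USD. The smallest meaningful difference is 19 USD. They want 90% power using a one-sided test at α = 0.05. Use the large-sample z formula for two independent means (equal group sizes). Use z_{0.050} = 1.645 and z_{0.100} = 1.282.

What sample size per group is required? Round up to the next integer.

n = 429 per group

n = (z_α + z_β)² · (σ₁² + σ₂²) / δ²
  = (1.645 + 1.282)² · (2·95² = 18050) / 19²
  = 8.5673 · 18050 / 361
  = 428.37
Round up → n = 429 per group.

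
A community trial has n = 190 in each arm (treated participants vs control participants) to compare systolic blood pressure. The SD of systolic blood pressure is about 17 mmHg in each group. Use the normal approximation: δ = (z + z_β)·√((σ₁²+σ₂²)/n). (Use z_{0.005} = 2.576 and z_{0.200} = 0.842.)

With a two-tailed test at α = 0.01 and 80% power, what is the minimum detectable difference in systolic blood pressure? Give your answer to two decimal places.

δ = (z_{α/2} + z_β) · √((σ₁²+σ₂²)/n)
  = (2.576 + 0.842) · √(578/190)
  = 3.418 · √3.0421
  = 3.418 · 1.7442
  = 5.9615

Minimum detectable difference ≈ 5.96 mmHg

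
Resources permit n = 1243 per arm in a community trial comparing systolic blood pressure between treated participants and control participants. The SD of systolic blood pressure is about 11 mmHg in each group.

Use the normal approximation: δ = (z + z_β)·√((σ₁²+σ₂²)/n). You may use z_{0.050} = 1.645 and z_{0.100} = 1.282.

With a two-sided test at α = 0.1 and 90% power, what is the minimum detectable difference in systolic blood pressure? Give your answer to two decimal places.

Minimum detectable difference ≈ 1.29 mmHg

δ = (z_{α/2} + z_β) · √((σ₁²+σ₂²)/n)
  = (1.645 + 1.282) · √(242/1243)
  = 2.927 · √0.19469
  = 2.927 · 0.4412
  = 1.2915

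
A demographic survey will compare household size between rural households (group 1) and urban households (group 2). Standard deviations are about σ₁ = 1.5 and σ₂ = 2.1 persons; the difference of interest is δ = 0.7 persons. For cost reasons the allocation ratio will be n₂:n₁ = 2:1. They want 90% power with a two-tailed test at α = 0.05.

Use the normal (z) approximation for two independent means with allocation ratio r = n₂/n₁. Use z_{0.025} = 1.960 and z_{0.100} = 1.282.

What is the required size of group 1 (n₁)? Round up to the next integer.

n₁ = 96

n₁ = (z_{α/2} + z_β)² · (σ₁² + σ₂²/r) / δ²
   = (1.960 + 1.282)² · (1.5² + 2.1²/2) / 0.7²
   = 10.5106 · (2.25 + 2.205) / 0.49
   = 10.5106 · 4.455 / 0.49
   = 95.56
Round up → n₁ = 96; n₂ = r·n₁ = 2 × 96 = 192.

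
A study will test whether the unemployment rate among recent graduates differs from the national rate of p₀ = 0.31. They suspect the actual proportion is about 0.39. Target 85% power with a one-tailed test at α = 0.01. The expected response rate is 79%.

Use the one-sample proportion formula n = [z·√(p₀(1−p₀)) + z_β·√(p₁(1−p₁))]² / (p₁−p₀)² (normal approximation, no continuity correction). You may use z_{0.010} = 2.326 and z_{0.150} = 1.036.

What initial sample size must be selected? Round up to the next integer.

n = 495

n = [z_α·√(p₀q₀) + z_β·√(p₁q₁)]² / (p₁ − p₀)²
  = [2.326·√(0.31·0.69) + 1.036·√(0.39·0.61)]² / (0.08)²
  = [2.326·0.4625 + 1.036·0.4877]² / 0.0064
  = [1.5811]² / 0.0064
  = 390.59
Adjust for 79% response: 390.59 / 0.79 = 494.42.
Round up → n = 495.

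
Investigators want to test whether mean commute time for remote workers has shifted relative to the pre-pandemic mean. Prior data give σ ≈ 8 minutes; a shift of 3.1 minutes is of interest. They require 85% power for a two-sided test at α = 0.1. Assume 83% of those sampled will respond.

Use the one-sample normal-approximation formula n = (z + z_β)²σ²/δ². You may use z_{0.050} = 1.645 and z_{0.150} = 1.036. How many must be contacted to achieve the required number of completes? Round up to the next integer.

n = 58

n = (z_{α/2} + z_β)² · σ² / δ²
  = (1.645 + 1.036)² · 8² / 3.1²
  = 7.1878 · 64 / 9.61
  = 47.87
Adjust for 83% response: 47.87 / 0.83 = 57.67.
Round up → n = 58.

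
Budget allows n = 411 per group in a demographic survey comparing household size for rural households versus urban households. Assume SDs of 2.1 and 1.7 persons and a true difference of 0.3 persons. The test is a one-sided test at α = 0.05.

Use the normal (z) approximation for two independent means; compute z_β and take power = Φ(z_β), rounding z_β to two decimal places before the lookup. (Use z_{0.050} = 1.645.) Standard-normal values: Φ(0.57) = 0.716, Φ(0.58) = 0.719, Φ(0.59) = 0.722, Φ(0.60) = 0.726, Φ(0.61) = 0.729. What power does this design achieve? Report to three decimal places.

Power ≈ 0.729

z_β = δ·√(n/(σ₁²+σ₂²)) − z_α
    = 0.3 · √(411/7.3) − 1.645
    = 0.3 · 7.50342 − 1.645
    = 2.2510 − 1.645 = 0.6060 → 0.61
Power = Φ(0.61) = 0.729.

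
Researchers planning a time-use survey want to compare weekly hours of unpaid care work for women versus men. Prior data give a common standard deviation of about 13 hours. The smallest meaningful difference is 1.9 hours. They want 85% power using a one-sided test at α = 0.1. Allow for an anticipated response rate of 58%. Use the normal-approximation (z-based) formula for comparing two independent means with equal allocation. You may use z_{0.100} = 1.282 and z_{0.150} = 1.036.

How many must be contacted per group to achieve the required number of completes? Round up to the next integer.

n = 868 per group

n = (z_α + z_β)² · (σ₁² + σ₂²) / δ²
  = (1.282 + 1.036)² · (2·13² = 338) / 1.9²
  = 5.3731 · 338 / 3.61
  = 503.08
Adjust for 58% response: 503.08 / 0.58 = 867.38.
Round up → n = 868 per group.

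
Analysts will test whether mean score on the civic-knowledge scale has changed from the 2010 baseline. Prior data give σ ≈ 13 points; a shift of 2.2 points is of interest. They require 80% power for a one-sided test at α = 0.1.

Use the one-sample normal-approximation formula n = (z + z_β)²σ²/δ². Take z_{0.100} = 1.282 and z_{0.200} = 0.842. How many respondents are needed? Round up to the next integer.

n = 158

n = (z_α + z_β)² · σ² / δ²
  = (1.282 + 0.842)² · 13² / 2.2²
  = 4.5114 · 169 / 4.84
  = 157.53
Round up → n = 158.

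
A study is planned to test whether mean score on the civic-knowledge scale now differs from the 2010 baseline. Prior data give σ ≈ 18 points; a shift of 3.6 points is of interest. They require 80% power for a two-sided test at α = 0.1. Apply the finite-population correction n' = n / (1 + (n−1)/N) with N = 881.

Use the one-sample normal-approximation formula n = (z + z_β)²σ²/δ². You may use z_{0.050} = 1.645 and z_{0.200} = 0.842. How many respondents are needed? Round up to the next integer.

n = 132

n = (z_{α/2} + z_β)² · σ² / δ²
  = (1.645 + 0.842)² · 18² / 3.6²
  = 6.1852 · 324 / 12.96
  = 154.63
Finite-population correction (N = 881): 154.63 / (1 + (154.63 − 1)/881) = 131.67.
Round up → n = 132.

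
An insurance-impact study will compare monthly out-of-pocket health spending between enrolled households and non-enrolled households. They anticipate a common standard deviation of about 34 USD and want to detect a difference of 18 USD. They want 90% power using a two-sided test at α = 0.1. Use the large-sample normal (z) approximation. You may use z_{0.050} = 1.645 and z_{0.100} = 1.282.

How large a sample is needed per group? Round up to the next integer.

n = 62 per group

n = (z_{α/2} + z_β)² · (σ₁² + σ₂²) / δ²
  = (1.645 + 1.282)² · (2·34² = 2312) / 18²
  = 8.5673 · 2312 / 324
  = 61.13
Round up → n = 62 per group.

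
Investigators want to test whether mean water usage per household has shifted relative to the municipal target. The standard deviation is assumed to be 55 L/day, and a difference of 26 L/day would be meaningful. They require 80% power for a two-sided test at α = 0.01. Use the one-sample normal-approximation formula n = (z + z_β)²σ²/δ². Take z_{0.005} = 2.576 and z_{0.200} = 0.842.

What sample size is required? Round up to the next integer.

n = 53

n = (z_{α/2} + z_β)² · σ² / δ²
  = (2.576 + 0.842)² · 55² / 26²
  = 11.6827 · 3025 / 676
  = 52.28
Round up → n = 53.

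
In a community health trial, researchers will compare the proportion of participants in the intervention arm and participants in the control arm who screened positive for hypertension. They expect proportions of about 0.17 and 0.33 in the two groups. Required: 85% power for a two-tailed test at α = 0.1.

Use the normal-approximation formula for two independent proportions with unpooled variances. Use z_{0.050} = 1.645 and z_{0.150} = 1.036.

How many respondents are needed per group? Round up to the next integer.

n = (z_{α/2} + z_β)² · [p₁(1−p₁) + p₂(1−p₂)] / (p₁ − p₂)²
  = (1.645 + 1.036)² · (0.17·0.83 + 0.33·0.67) / (-0.16)²
  = (2.681)² · (0.1411 + 0.2211) / 0.0256
  = 7.1878 · 0.3622 / 0.0256
  = 101.70
Round up → n = 102 per group.

n = 102 per group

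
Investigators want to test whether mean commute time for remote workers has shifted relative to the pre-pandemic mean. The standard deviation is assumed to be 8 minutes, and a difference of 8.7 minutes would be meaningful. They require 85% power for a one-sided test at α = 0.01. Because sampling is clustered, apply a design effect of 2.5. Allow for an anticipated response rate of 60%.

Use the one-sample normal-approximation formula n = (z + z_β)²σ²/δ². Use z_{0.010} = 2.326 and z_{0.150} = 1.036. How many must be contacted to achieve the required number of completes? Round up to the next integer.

n = (z_α + z_β)² · σ² / δ²
  = (2.326 + 1.036)² · 8² / 8.7²
  = 11.3030 · 64 / 75.69
  = 9.56
Design effect: 2.5 × 9.56 = 23.89.
Adjust for 60% response: 23.89 / 0.60 = 39.82.
Round up → n = 40.

n = 40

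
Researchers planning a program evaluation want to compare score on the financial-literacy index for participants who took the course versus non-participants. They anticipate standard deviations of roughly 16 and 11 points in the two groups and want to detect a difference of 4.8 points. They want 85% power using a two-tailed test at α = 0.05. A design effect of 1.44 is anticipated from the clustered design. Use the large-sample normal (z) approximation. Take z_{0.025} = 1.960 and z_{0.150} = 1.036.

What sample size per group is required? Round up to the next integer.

n = (z_{α/2} + z_β)² · (σ₁² + σ₂²) / δ²
  = (1.960 + 1.036)² · (16² + 11² = 377) / 4.8²
  = 8.9760 · 377 / 23.04
  = 146.87
Design effect: 1.44 × 146.87 = 211.50.
Round up → n = 212 per group.

n = 212 per group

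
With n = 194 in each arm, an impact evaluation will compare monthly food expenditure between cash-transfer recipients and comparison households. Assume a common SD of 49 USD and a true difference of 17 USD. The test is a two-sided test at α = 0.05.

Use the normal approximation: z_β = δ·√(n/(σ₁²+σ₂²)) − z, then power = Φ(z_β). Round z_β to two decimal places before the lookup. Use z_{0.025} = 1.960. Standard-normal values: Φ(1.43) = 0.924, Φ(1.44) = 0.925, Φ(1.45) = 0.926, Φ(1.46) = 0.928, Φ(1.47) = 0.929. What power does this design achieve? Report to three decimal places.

z_β = δ·√(n/(σ₁²+σ₂²)) − z_{α/2}
    = 17 · √(194/4802) − 1.960
    = 17 · 0.20100 − 1.960
    = 3.4170 − 1.960 = 1.4570 → 1.46
Power = Φ(1.46) = 0.928.

Power ≈ 0.928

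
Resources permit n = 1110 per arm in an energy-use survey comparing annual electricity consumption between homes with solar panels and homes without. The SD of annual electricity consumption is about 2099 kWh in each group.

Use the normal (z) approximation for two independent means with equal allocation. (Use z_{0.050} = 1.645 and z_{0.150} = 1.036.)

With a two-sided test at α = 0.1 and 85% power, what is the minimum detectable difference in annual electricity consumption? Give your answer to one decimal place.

δ = (z_{α/2} + z_β) · √((σ₁²+σ₂²)/n)
  = (1.645 + 1.036) · √(8811602/1110)
  = 2.681 · √7938.4
  = 2.681 · 89.0976
  = 238.8706

Minimum detectable difference ≈ 238.9 kWh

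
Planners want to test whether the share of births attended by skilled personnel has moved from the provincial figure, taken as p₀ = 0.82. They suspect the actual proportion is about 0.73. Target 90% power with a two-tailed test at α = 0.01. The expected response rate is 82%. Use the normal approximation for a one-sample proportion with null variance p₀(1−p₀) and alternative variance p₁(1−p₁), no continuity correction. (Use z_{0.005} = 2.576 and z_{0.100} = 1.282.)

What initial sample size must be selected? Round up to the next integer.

n = 366

n = [z_{α/2}·√(p₀q₀) + z_β·√(p₁q₁)]² / (p₁ − p₀)²
  = [2.576·√(0.82·0.18) + 1.282·√(0.73·0.27)]² / (-0.09)²
  = [2.576·0.3842 + 1.282·0.4440]² / 0.0081
  = [1.5588]² / 0.0081
  = 299.99
Adjust for 82% response: 299.99 / 0.82 = 365.84.
Round up → n = 366.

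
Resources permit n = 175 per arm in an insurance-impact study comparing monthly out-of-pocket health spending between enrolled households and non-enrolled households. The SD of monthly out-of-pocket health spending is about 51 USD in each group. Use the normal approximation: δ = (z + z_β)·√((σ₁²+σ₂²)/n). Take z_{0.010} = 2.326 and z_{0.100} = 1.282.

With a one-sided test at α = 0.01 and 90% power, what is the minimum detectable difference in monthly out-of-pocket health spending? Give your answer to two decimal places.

Minimum detectable difference ≈ 19.67 USD

δ = (z_α + z_β) · √((σ₁²+σ₂²)/n)
  = (2.326 + 1.282) · √(5202/175)
  = 3.608 · √29.7257
  = 3.608 · 5.4521
  = 19.6713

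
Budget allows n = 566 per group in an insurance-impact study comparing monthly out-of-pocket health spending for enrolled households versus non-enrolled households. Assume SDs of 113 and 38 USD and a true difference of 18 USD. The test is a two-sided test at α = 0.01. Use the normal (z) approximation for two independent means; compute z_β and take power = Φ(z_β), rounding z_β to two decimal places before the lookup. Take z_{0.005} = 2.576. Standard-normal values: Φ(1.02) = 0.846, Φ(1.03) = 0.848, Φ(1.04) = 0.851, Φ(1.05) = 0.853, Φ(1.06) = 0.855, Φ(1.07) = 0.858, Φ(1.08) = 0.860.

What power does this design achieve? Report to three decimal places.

z_β = δ·√(n/(σ₁²+σ₂²)) − z_{α/2}
    = 18 · √(566/14213) − 2.576
    = 18 · 0.19956 − 2.576
    = 3.5920 − 2.576 = 1.0160 → 1.02
Power = Φ(1.02) = 0.846.

Power ≈ 0.846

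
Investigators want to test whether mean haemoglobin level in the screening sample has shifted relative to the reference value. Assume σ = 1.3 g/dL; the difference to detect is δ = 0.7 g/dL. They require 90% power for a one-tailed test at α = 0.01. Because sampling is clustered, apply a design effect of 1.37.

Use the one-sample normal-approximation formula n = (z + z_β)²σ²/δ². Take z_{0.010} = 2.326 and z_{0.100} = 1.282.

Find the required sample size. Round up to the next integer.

n = (z_α + z_β)² · σ² / δ²
  = (2.326 + 1.282)² · 1.3² / 0.7²
  = 13.0177 · 1.69 / 0.49
  = 44.90
Design effect: 1.37 × 44.90 = 61.51.
Round up → n = 62.

n = 62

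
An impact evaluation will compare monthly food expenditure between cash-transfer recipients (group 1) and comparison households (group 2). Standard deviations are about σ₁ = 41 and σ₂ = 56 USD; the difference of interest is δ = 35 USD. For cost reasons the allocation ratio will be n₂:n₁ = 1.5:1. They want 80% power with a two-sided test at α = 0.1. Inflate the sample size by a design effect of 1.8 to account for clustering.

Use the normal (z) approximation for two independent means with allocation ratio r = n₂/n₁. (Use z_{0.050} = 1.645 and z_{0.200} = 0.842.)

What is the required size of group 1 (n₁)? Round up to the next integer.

n₁ = 35

n₁ = (z_{α/2} + z_β)² · (σ₁² + σ₂²/r) / δ²
   = (1.645 + 0.842)² · (41² + 56²/1.5) / 35²
   = 6.1852 · (1681 + 2090.7) / 1225
   = 6.1852 · 3771.7 / 1225
   = 19.04
Design effect: 1.8 × 19.04 = 34.28.
Round up → n₁ = 35; n₂ = r·n₁ = 1.5 × 35 = 53.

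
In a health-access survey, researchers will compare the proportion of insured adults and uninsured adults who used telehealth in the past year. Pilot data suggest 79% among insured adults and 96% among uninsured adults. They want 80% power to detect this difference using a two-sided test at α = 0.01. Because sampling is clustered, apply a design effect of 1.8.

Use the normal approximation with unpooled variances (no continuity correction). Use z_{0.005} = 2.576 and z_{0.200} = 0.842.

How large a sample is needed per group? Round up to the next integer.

n = 149 per group

n = (z_{α/2} + z_β)² · [p₁(1−p₁) + p₂(1−p₂)] / (p₁ − p₂)²
  = (2.576 + 0.842)² · (0.79·0.21 + 0.96·0.04) / (-0.17)²
  = (3.418)² · (0.1659 + 0.0384) / 0.0289
  = 11.6827 · 0.2043 / 0.0289
  = 82.59
Design effect: 1.8 × 82.59 = 148.66.
Round up → n = 149 per group.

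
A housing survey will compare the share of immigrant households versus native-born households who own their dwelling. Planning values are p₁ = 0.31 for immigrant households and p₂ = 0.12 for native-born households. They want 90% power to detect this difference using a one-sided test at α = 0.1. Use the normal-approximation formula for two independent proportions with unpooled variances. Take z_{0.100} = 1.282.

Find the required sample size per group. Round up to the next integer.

n = 59 per group

n = (z_α + z_β)² · [p₁(1−p₁) + p₂(1−p₂)] / (p₁ − p₂)²
  = (1.282 + 1.282)² · (0.31·0.69 + 0.12·0.88) / (0.19)²
  = (2.564)² · (0.2139 + 0.1056) / 0.0361
  = 6.5741 · 0.3195 / 0.0361
  = 58.18
Round up → n = 59 per group.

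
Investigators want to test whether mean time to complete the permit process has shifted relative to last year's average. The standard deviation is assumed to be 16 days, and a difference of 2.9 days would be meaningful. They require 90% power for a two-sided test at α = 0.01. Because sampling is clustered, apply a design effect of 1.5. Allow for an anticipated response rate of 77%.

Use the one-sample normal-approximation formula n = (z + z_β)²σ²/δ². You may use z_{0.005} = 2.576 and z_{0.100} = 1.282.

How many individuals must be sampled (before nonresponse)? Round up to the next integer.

n = 883

n = (z_{α/2} + z_β)² · σ² / δ²
  = (2.576 + 1.282)² · 16² / 2.9²
  = 14.8842 · 256 / 8.41
  = 453.07
Design effect: 1.5 × 453.07 = 679.61.
Adjust for 77% response: 679.61 / 0.77 = 882.61.
Round up → n = 883.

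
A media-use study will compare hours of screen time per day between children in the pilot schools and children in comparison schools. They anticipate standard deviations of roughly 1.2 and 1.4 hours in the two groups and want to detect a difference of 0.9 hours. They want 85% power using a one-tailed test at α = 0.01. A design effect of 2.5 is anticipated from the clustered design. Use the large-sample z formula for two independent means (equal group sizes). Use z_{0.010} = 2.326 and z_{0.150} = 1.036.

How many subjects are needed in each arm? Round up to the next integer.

n = 119 per group

n = (z_α + z_β)² · (σ₁² + σ₂²) / δ²
  = (2.326 + 1.036)² · (1.2² + 1.4² = 3.4) / 0.9²
  = 11.3030 · 3.4 / 0.81
  = 47.44
Design effect: 2.5 × 47.44 = 118.61.
Round up → n = 119 per group.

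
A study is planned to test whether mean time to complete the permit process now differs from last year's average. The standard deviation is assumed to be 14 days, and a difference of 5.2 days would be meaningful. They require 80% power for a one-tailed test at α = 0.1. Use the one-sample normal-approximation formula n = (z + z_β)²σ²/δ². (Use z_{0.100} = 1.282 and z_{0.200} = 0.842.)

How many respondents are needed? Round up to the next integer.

n = (z_α + z_β)² · σ² / δ²
  = (1.282 + 0.842)² · 14² / 5.2²
  = 4.5114 · 196 / 27.04
  = 32.70
Round up → n = 33.

n = 33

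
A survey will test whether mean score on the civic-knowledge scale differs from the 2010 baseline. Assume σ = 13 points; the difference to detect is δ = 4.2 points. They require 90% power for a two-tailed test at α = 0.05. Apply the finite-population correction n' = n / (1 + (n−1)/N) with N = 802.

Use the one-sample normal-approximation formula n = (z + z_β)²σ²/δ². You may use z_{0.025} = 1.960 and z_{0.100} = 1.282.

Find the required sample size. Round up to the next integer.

n = 90

n = (z_{α/2} + z_β)² · σ² / δ²
  = (1.960 + 1.282)² · 13² / 4.2²
  = 10.5106 · 169 / 17.64
  = 100.70
Finite-population correction (N = 802): 100.70 / (1 + (100.70 − 1)/802) = 89.56.
Round up → n = 90.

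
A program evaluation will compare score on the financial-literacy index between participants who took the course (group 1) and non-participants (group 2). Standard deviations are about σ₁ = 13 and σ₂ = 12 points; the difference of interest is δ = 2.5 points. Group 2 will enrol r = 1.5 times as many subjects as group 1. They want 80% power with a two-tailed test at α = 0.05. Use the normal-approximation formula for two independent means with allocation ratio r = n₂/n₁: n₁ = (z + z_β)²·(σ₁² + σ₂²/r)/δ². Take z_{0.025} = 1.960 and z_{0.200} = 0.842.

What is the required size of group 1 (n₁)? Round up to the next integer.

n₁ = 333

n₁ = (z_{α/2} + z_β)² · (σ₁² + σ₂²/r) / δ²
   = (1.960 + 0.842)² · (13² + 12²/1.5) / 2.5²
   = 7.8512 · (169 + 96) / 6.25
   = 7.8512 · 265 / 6.25
   = 332.89
Round up → n₁ = 333; n₂ = r·n₁ = 1.5 × 333 = 500.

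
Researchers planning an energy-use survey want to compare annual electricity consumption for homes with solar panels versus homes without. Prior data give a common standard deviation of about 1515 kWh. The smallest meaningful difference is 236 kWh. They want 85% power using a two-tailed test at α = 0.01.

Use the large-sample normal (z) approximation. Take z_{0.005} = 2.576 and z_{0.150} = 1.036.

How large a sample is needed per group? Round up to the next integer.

n = (z_{α/2} + z_β)² · (σ₁² + σ₂²) / δ²
  = (2.576 + 1.036)² · (2·1515² = 4590450) / 236²
  = 13.0465 · 4590450 / 55696
  = 1075.29
Round up → n = 1076 per group.

n = 1076 per group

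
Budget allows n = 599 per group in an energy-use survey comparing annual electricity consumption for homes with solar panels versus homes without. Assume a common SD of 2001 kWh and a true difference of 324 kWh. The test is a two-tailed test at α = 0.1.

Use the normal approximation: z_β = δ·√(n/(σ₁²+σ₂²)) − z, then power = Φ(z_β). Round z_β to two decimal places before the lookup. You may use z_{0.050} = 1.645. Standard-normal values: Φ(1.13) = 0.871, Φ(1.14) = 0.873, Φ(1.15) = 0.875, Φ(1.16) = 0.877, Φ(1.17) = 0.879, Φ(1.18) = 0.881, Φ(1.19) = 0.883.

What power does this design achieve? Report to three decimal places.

z_β = δ·√(n/(σ₁²+σ₂²)) − z_{α/2}
    = 324 · √(599/8008002) − 1.645
    = 324 · 0.00865 − 1.645
    = 2.8022 − 1.645 = 1.1572 → 1.16
Power = Φ(1.16) = 0.877.

Power ≈ 0.877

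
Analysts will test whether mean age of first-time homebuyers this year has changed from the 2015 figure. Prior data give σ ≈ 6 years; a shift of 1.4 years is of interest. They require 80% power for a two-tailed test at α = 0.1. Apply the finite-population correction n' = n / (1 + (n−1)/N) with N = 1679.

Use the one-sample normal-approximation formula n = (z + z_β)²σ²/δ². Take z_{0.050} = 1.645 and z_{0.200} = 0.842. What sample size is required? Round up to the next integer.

n = 107

n = (z_{α/2} + z_β)² · σ² / δ²
  = (1.645 + 0.842)² · 6² / 1.4²
  = 6.1852 · 36 / 1.96
  = 113.61
Finite-population correction (N = 1679): 113.61 / (1 + (113.61 − 1)/1679) = 106.46.
Round up → n = 107.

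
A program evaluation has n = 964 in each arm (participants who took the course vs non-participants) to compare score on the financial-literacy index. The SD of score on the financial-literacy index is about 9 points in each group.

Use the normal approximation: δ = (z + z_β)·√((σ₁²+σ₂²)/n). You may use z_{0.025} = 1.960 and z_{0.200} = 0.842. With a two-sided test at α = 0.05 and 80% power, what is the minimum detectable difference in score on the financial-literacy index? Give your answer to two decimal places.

Minimum detectable difference ≈ 1.15 points

δ = (z_{α/2} + z_β) · √((σ₁²+σ₂²)/n)
  = (1.960 + 0.842) · √(162/964)
  = 2.802 · √0.16805
  = 2.802 · 0.4099
  = 1.1486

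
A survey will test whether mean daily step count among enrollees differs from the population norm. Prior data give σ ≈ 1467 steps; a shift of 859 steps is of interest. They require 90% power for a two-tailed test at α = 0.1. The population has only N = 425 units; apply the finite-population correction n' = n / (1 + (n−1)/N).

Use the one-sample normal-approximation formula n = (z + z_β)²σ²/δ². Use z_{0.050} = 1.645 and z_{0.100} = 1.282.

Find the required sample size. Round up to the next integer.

n = (z_{α/2} + z_β)² · σ² / δ²
  = (1.645 + 1.282)² · 1467² / 859²
  = 8.5673 · 2152089 / 737881
  = 24.99
Finite-population correction (N = 425): 24.99 / (1 + (24.99 − 1)/425) = 23.65.
Round up → n = 24.

n = 24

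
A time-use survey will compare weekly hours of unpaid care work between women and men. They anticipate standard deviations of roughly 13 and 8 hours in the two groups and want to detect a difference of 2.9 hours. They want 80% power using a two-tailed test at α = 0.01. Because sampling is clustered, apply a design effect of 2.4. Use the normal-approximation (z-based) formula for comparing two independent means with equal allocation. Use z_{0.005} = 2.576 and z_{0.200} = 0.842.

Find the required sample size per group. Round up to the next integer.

n = (z_{α/2} + z_β)² · (σ₁² + σ₂²) / δ²
  = (2.576 + 0.842)² · (13² + 8² = 233) / 2.9²
  = 11.6827 · 233 / 8.41
  = 323.67
Design effect: 2.4 × 323.67 = 776.81.
Round up → n = 777 per group.

n = 777 per group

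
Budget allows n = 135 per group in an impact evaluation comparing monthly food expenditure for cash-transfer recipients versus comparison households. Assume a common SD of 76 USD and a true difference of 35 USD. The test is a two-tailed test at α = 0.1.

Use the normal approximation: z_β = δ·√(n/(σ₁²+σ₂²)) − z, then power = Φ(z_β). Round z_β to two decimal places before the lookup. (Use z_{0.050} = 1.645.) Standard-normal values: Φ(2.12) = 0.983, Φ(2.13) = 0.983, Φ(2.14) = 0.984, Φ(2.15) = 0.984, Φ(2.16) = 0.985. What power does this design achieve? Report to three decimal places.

Power ≈ 0.984

z_β = δ·√(n/(σ₁²+σ₂²)) − z_{α/2}
    = 35 · √(135/11552) − 1.645
    = 35 · 0.10810 − 1.645
    = 3.7836 − 1.645 = 2.1386 → 2.14
Power = Φ(2.14) = 0.984.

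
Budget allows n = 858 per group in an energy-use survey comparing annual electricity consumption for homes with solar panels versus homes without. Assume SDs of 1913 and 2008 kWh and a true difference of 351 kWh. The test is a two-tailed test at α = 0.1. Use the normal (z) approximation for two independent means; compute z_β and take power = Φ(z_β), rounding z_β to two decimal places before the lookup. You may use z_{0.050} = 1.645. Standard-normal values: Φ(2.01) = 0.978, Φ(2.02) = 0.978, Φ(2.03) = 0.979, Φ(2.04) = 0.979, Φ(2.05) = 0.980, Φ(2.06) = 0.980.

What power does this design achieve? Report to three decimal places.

z_β = δ·√(n/(σ₁²+σ₂²)) − z_{α/2}
    = 351 · √(858/7691633) − 1.645
    = 351 · 0.01056 − 1.645
    = 3.7072 − 1.645 = 2.0622 → 2.06
Power = Φ(2.06) = 0.980.

Power ≈ 0.980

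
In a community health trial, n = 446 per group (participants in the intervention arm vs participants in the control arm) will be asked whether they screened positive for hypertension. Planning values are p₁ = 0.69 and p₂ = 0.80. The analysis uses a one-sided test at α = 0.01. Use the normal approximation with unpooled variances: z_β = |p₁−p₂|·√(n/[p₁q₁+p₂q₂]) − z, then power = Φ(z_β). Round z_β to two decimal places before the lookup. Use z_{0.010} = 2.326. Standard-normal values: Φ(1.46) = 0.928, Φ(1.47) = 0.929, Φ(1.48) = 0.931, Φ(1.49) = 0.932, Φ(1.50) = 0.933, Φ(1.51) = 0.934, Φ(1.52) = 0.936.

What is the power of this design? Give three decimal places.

z_β = |p₁−p₂|·√(n/[p₁q₁+p₂q₂]) − z_α
    = 0.11 · √(446/0.3739) − 2.326
    = 0.11 · 34.5374 − 2.326
    = 3.7991 − 2.326 = 1.4731 → 1.47
Power = Φ(1.47) = 0.929.

Power ≈ 0.929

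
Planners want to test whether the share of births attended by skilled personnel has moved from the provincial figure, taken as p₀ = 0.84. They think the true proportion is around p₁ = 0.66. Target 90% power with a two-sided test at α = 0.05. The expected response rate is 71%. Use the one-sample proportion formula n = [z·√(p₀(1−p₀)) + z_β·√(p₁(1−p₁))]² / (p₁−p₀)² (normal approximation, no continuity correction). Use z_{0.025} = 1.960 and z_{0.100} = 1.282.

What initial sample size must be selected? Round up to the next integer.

n = [z_{α/2}·√(p₀q₀) + z_β·√(p₁q₁)]² / (p₁ − p₀)²
  = [1.960·√(0.84·0.16) + 1.282·√(0.66·0.34)]² / (-0.18)²
  = [1.960·0.3666 + 1.282·0.4737]² / 0.0324
  = [1.3258]² / 0.0324
  = 54.25
Adjust for 71% response: 54.25 / 0.71 = 76.42.
Round up → n = 77.

n = 77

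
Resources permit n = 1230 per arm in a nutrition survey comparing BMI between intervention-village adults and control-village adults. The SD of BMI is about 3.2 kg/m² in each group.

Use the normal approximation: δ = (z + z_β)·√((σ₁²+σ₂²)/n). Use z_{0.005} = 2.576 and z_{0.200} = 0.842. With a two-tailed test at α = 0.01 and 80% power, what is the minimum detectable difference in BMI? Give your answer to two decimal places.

δ = (z_{α/2} + z_β) · √((σ₁²+σ₂²)/n)
  = (2.576 + 0.842) · √(20.48/1230)
  = 3.418 · √0.01665
  = 3.418 · 0.1290
  = 0.4410

Minimum detectable difference ≈ 0.44 kg/m²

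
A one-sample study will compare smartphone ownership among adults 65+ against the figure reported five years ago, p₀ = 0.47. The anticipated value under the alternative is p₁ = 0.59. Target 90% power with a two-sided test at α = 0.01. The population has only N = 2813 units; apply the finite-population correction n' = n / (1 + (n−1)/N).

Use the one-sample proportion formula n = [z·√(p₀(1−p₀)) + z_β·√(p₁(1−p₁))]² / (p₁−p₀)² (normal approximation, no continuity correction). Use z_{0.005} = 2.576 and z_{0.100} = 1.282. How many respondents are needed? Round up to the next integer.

n = [z_{α/2}·√(p₀q₀) + z_β·√(p₁q₁)]² / (p₁ − p₀)²
  = [2.576·√(0.47·0.53) + 1.282·√(0.59·0.41)]² / (0.12)²
  = [2.576·0.4991 + 1.282·0.4918]² / 0.0144
  = [1.9162]² / 0.0144
  = 254.99
Finite-population correction (N = 2813): 254.99 / (1 + (254.99 − 1)/2813) = 233.87.
Round up → n = 234.

n = 234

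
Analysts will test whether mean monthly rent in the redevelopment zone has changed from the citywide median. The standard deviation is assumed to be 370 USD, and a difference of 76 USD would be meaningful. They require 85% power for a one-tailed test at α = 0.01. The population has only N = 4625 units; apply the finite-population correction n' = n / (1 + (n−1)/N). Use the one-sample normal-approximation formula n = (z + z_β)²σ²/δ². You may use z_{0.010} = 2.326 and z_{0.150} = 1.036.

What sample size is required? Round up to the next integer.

n = (z_α + z_β)² · σ² / δ²
  = (2.326 + 1.036)² · 370² / 76²
  = 11.3030 · 136900 / 5776
  = 267.90
Finite-population correction (N = 4625): 267.90 / (1 + (267.90 − 1)/4625) = 253.28.
Round up → n = 254.

n = 254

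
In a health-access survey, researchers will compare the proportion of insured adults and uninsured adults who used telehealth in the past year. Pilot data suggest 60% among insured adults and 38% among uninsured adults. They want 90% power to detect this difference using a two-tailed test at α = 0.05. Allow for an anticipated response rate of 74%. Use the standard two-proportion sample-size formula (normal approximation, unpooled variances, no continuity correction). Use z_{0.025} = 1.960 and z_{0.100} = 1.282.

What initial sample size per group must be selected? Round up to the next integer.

n = 140 per group

n = (z_{α/2} + z_β)² · [p₁(1−p₁) + p₂(1−p₂)] / (p₁ − p₂)²
  = (1.960 + 1.282)² · (0.60·0.40 + 0.38·0.62) / (0.22)²
  = (3.242)² · (0.2400 + 0.2356) / 0.0484
  = 10.5106 · 0.4756 / 0.0484
  = 103.28
Adjust for 74% response: 103.28 / 0.74 = 139.57.
Round up → n = 140 per group.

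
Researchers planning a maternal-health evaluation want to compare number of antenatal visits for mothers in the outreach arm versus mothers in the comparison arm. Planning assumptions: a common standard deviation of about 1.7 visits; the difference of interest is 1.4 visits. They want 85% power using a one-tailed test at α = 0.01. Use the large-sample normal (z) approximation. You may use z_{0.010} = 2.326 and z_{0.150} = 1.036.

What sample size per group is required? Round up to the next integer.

n = 34 per group

n = (z_α + z_β)² · (σ₁² + σ₂²) / δ²
  = (2.326 + 1.036)² · (2·1.7² = 5.78) / 1.4²
  = 11.3030 · 5.78 / 1.96
  = 33.33
Round up → n = 34 per group.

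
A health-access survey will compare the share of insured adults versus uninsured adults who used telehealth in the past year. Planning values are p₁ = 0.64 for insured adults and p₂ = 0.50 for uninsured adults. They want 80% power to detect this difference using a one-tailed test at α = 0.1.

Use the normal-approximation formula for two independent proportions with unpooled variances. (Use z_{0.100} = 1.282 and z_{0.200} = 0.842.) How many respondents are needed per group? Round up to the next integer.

n = 111 per group

n = (z_α + z_β)² · [p₁(1−p₁) + p₂(1−p₂)] / (p₁ − p₂)²
  = (1.282 + 0.842)² · (0.64·0.36 + 0.50·0.50) / (0.14)²
  = (2.124)² · (0.2304 + 0.2500) / 0.0196
  = 4.5114 · 0.4804 / 0.0196
  = 110.57
Round up → n = 111 per group.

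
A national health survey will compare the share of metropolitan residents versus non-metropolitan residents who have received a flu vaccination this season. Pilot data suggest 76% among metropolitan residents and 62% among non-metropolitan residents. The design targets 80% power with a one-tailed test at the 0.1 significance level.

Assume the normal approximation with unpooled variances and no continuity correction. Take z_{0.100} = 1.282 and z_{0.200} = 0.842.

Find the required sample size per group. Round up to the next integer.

n = (z_α + z_β)² · [p₁(1−p₁) + p₂(1−p₂)] / (p₁ − p₂)²
  = (1.282 + 0.842)² · (0.76·0.24 + 0.62·0.38) / (0.14)²
  = (2.124)² · (0.1824 + 0.2356) / 0.0196
  = 4.5114 · 0.4180 / 0.0196
  = 96.21
Round up → n = 97 per group.

n = 97 per group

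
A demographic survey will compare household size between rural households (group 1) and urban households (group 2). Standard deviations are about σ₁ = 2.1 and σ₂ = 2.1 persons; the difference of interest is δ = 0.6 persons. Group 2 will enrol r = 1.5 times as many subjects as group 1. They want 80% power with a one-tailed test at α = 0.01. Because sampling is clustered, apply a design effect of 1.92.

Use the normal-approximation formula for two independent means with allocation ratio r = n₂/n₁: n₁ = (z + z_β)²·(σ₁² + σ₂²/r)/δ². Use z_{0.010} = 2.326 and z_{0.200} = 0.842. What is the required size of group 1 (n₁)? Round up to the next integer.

n₁ = 394

n₁ = (z_α + z_β)² · (σ₁² + σ₂²/r) / δ²
   = (2.326 + 0.842)² · (2.1² + 2.1²/1.5) / 0.6²
   = 10.0362 · (4.41 + 2.94) / 0.36
   = 10.0362 · 7.35 / 0.36
   = 204.91
Design effect: 1.92 × 204.91 = 393.42.
Round up → n₁ = 394; n₂ = r·n₁ = 1.5 × 394 = 591.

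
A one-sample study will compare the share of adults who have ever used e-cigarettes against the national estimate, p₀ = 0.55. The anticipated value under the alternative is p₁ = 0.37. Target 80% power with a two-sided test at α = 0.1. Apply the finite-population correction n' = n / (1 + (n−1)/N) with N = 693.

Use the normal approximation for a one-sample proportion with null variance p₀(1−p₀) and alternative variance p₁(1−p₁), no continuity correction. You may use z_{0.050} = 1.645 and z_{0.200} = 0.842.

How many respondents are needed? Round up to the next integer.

n = 44

n = [z_{α/2}·√(p₀q₀) + z_β·√(p₁q₁)]² / (p₁ − p₀)²
  = [1.645·√(0.55·0.45) + 0.842·√(0.37·0.63)]² / (-0.18)²
  = [1.645·0.4975 + 0.842·0.4828]² / 0.0324
  = [1.2249]² / 0.0324
  = 46.31
Finite-population correction (N = 693): 46.31 / (1 + (46.31 − 1)/693) = 43.47.
Round up → n = 44.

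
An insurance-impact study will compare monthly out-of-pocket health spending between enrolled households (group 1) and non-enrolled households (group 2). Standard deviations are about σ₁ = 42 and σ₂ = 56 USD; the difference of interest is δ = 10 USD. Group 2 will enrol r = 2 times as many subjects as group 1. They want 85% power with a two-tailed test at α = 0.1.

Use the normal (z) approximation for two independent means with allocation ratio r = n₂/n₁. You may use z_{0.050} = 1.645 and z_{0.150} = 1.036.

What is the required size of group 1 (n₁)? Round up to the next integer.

n₁ = (z_{α/2} + z_β)² · (σ₁² + σ₂²/r) / δ²
   = (1.645 + 1.036)² · (42² + 56²/2) / 10²
   = 7.1878 · (1764 + 1568) / 100
   = 7.1878 · 3332 / 100
   = 239.50
Round up → n₁ = 240; n₂ = r·n₁ = 2 × 240 = 480.

n₁ = 240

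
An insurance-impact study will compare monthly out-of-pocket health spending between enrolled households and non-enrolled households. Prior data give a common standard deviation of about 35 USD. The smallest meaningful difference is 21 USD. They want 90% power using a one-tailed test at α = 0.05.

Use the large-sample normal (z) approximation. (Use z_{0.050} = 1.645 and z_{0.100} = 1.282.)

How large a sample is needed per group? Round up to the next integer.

n = (z_α + z_β)² · (σ₁² + σ₂²) / δ²
  = (1.645 + 1.282)² · (2·35² = 2450) / 21²
  = 8.5673 · 2450 / 441
  = 47.60
Round up → n = 48 per group.

n = 48 per group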